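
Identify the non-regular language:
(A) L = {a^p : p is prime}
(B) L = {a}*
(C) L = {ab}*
(A) {a^p : p is prime}

(A) L = {a^p : p is prime} is NOT regular.

The pumping lemma can be used to prove this:
After pumping, the length becomes composite

The other languages are regular because they can be recognized by finite automata.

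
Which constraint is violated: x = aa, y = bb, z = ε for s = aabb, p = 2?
Violated: |xy| ≤ p

The decomposition x = aa, y = bb, z = ε for s = aabb with p = 2
violates the constraint: |xy| ≤ p

|xy| = |aabb| = 4 > 2 = p. The decomposition puts too many characters in xy.

Pumping lemma constraints:
1. xyz = s (decomposition is valid)
2. |xy| ≤ p
3. |y| > 0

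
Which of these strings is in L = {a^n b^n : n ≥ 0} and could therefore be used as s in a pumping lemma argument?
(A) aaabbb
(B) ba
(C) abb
(A) aaabbb

The pumping lemma is applied to a string s that lies in L, so first check membership of each option:
- (A) aaabbb = a^3 b^3 has equal counts (3 = 3), so it is in L ✓
- (B) ba has an a after a b, so it is not of the form a^n b^n and is not in L ✗
- (C) abb has 1 a's and 2 b's; 1 ≠ 2, so it is not in L ✗

Only (A) aaabbb is in L, so it is the only candidate that could play the role of s.
(In a complete proof one picks s in terms of the pumping length p so that |s| ≥ p is guaranteed; a fixed string like aaabbb illustrates the shape of such an s.)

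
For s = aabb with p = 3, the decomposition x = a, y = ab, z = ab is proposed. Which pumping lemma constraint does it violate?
Violated: xyz = s

The decomposition x = a, y = ab, z = ab for s = aabb with p = 3
violates the constraint: xyz = s

xyz = 'a' + 'ab' + 'ab' = 'aabab' ≠ 'aabb' = s. The decomposition doesn't reconstruct s.

Pumping lemma constraints:
1. xyz = s (decomposition is valid)
2. |xy| ≤ p
3. |y| > 0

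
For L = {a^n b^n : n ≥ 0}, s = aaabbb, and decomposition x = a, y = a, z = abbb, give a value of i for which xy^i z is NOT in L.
i = 3

xy³z = a · aaa · abbb = aaaaabbb; aaaaabbb has 5 a's and 3 b's; 5 ≠ 3, so it is not in L.
(Other choices also work, e.g. i = 0, 2; only i = 1 is guaranteed to stay in L since xy¹z = s.)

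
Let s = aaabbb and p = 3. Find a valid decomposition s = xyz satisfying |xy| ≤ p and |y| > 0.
x = '', y = 'a', z = 'aabbb'

For s = aaabbb and p = 3, one valid decomposition is:
- x = '' (length 0)
- y = 'a' (length 1)
- z = 'aabbb' (length 5)

Verification:
- xyz = '' + 'a' + 'aabbb' = aaabbb ✓
- |xy| = 1 ≤ 3 ✓
- |y| = 1 > 0 ✓

All pumping lemma constraints are satisfied.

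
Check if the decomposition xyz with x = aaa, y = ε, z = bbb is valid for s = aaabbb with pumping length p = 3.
Violated: |y| > 0

The decomposition x = aaa, y = ε, z = bbb for s = aaabbb with p = 3
violates the constraint: |y| > 0

|y| = 0, but the pumping lemma requires |y| > 0 (y must be non-empty).

Pumping lemma constraints:
1. xyz = s (decomposition is valid)
2. |xy| ≤ p
3. |y| > 0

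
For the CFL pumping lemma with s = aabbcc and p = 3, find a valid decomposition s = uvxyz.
u='aa', v='b', x='b', y='c', z='c'

For s = aabbcc with pumping length p = 3:

One valid decomposition:
- u = 'aa'
- v = 'b'
- x = 'b'
- y = 'c'
- z = 'c'

Verification:
- uvxyz = 'aa' + 'b' + 'b' + 'c' + 'c' = aabbcc ✓
- |vxy| = |'bbc'| = 3 ≤ 3 ✓
- |vy| = |'bc'| = 2 > 0 ✓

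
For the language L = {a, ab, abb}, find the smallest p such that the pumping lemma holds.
p = 4

For a finite language L, the pumping lemma holds vacuously if p > max|s| for s ∈ L.

The longest string in L = {a, ab, abb} has length 3.
If p = 4, then no string s ∈ L has |s| ≥ p, so the condition is vacuously true.

The minimum pumping length is p = 4.

Why no smaller p works: for any p ≤ 3, the longest string s ∈ L has |s| = 3 ≥ p, so it would
have to be pumpable; but pumping up (i = 2, 3, ...) produces ever longer strings, which cannot all lie in the
finite language L. So the pumping property fails for every p ≤ 3.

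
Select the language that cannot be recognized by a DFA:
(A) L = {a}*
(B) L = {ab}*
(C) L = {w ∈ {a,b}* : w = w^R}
(C) {w ∈ {a,b}* : w = w^R}

(C) L = {w ∈ {a,b}* : w = w^R} is NOT regular.

The pumping lemma can be used to prove this:
After pumping, the string is no longer symmetric

The other languages are regular because they can be recognized by finite automata.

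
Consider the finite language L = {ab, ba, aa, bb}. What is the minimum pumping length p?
p = 3

For a finite language L, the pumping lemma holds vacuously if p > max|s| for s ∈ L.

The longest string in L = {ab, ba, aa, bb} has length 2.
If p = 3, then no string s ∈ L has |s| ≥ p, so the condition is vacuously true.

The minimum pumping length is p = 3.

Why no smaller p works: for any p ≤ 2, the longest string s ∈ L has |s| = 2 ≥ p, so it would
have to be pumpable; but pumping up (i = 2, 3, ...) produces ever longer strings, which cannot all lie in the
finite language L. So the pumping property fails for every p ≤ 2.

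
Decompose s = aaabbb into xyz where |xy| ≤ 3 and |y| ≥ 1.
x = 'aa', y = 'a', z = 'bbb'

For s = aaabbb and p = 3, one valid decomposition is:
- x = 'aa' (length 2)
- y = 'a' (length 1)
- z = 'bbb' (length 3)

Verification:
- xyz = 'aa' + 'a' + 'bbb' = aaabbb ✓
- |xy| = 3 ≤ 3 ✓
- |y| = 1 > 0 ✓

All pumping lemma constraints are satisfied.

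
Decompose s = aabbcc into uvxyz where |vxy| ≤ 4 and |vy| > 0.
u='a', v='a', x='bb', y='c', z='c'

For s = aabbcc with pumping length p = 4:

One valid decomposition:
- u = 'a'
- v = 'a'
- x = 'bb'
- y = 'c'
- z = 'c'

Verification:
- uvxyz = 'a' + 'a' + 'bb' + 'c' + 'c' = aabbcc ✓
- |vxy| = |'abbc'| = 4 ≤ 4 ✓
- |vy| = |'ac'| = 2 > 0 ✓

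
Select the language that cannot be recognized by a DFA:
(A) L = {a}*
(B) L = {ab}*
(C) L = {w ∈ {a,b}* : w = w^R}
(C) {w ∈ {a,b}* : w = w^R}

(C) L = {w ∈ {a,b}* : w = w^R} is NOT regular.

The pumping lemma can be used to prove this:
After pumping, the string is no longer symmetric

The other languages are regular because they can be recognized by finite automata.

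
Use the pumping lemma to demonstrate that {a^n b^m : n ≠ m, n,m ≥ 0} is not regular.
Assume for contradiction that L is regular, and let p ≥ 1 be the pumping length given by the pumping lemma.
Choose s = a^p b^(p + p!). Then s ∈ L because p ≠ p + p! (as p! ≥ 1), and |s| ≥ p.
By the pumping lemma, s = xyz for some x, y, z with |xy| ≤ p, |y| ≥ 1, and xy^i z ∈ L for every i ≥ 0.
Since |xy| ≤ p and the first p symbols of s are all a's, y = a^k for some k with 1 ≤ k ≤ p.
For every i ≥ 0, xy^i z = a^(p + (i − 1)k) b^(p + p!).

Because 1 ≤ k ≤ p, k divides p!. Let t = p!/k (a positive integer) and take i = t + 1.
Then the number of a's is p + tk = p + p!, which equals the number of b's.
So xy^(t+1) z = a^(p + p!) b^(p + p!) has equally many a's and b's and is NOT in L.

This contradicts the pumping lemma, which requires xy^i z ∈ L for all i ≥ 0.
Hence L = {a^n b^m : n ≠ m, n,m ≥ 0} is not regular. ∎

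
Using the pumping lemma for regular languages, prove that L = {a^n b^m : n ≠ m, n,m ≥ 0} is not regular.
Assume for contradiction that L is regular, and let p ≥ 1 be the pumping length given by the pumping lemma.
Choose s = a^p b^(p + p!). Then s ∈ L because p ≠ p + p! (as p! ≥ 1), and |s| ≥ p.
By the pumping lemma, s = xyz for some x, y, z with |xy| ≤ p, |y| ≥ 1, and xy^i z ∈ L for every i ≥ 0.
Since |xy| ≤ p and the first p symbols of s are all a's, y = a^k for some k with 1 ≤ k ≤ p.
For every i ≥ 0, xy^i z = a^(p + (i − 1)k) b^(p + p!).

Because 1 ≤ k ≤ p, k divides p!. Let t = p!/k (a positive integer) and take i = t + 1.
Then the number of a's is p + tk = p + p!, which equals the number of b's.
So xy^(t+1) z = a^(p + p!) b^(p + p!) has equally many a's and b's and is NOT in L.

This contradicts the pumping lemma, which requires xy^i z ∈ L for all i ≥ 0.
Hence L = {a^n b^m : n ≠ m, n,m ≥ 0} is not regular. ∎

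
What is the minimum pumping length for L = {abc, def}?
p = 4

For a finite language L, the pumping lemma holds vacuously if p > max|s| for s ∈ L.

The longest string in L = {abc, def} has length 3.
If p = 4, then no string s ∈ L has |s| ≥ p, so the condition is vacuously true.

The minimum pumping length is p = 4.

Why no smaller p works: for any p ≤ 3, the longest string s ∈ L has |s| = 3 ≥ p, so it would
have to be pumpable; but pumping up (i = 2, 3, ...) produces ever longer strings, which cannot all lie in the
finite language L. So the pumping property fails for every p ≤ 3.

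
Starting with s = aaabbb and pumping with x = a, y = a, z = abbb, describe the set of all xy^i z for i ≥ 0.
{xy^i z : i ≥ 0} = {a^(2+i) b^3 : i ≥ 0} = {aabbb, aaabbb, aaaabbb, ...}

With x = a, y = a, z = abbb: Starting with aaabbb and pumping the second 'a', we get strings with 2+i a's followed by 3 b's for i = 0, 1, 2, ...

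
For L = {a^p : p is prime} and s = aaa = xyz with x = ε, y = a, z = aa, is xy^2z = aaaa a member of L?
No

xy²z = ε · aa · aa = aaaa.
aaaa has length 4 = 2 × 2, which is not prime, so it is not in L.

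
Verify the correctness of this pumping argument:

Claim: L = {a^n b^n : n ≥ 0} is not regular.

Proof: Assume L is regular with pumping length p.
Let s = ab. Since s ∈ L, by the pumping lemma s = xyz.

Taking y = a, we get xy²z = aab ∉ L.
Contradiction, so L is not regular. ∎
The proof is INCORRECT.

Error: The string s = ab may be shorter than p.
The pumping lemma only applies to strings with |s| ≥ p, and p is not under our control.
We must choose s in terms of p, e.g. s = a^p b^p, to ensure |s| ≥ p.
(The proof also fixes one particular y; a valid argument must handle every decomposition with |xy| ≤ p and |y| ≥ 1 — for s = a^p b^p this forces y = a^k, and then xy²z = a^(p+k) b^p ∉ L.)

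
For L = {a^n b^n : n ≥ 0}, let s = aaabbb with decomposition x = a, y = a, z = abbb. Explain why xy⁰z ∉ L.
xy⁰z = aabbb ∉ L

Pumping with i = 0 replaces y = a by y⁰ = ε:
- Original: s = xyz = aaabbb; aaabbb = a^3 b^3 has equal counts (3 = 3), so it is in L
- Pumped: xy⁰z = a · ε · abbb = aabbb
- aabbb has 2 a's and 3 b's; 2 ≠ 3, so it is not in L

The pumping lemma would require xy⁰z ∈ L, so this decomposition yields a contradiction.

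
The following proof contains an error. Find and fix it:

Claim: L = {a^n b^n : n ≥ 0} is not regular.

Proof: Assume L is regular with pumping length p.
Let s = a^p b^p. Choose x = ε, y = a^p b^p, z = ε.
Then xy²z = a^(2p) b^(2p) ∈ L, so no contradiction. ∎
Error: The decomposition violates |xy| ≤ p. With y = a^p b^p, |xy| = |y| = 2p > p. (The proof also miscomputes xy²z, which would be a^p b^p a^p b^p rather than a^(2p) b^(2p), and it wrongly treats one harmless decomposition as settling the matter — the prover does not get to choose the decomposition.)

Correction: The pumping lemma requires |xy| ≤ p, and the argument must handle every decomposition satisfying |xy| ≤ p, |y| ≥ 1. Since s starts with p a's, any such y consists only of a's, say y = a^k with k ≥ 1. Then xy²z = a^(p+k) b^p has unequal numbers of a's and b's, so xy²z ∉ L — the required contradiction.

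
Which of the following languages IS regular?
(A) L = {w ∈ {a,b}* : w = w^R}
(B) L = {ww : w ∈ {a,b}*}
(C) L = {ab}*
(C) {ab}*

(C) L = {ab}* is regular.

This can be recognized by a finite automaton (DFA/NFA).
Regular expressions like {ab}* define regular languages.

The other choices are not regular:
- {w ∈ {a,b}* : w = w^R}: After pumping, the string is no longer symmetric
- {ww : w ∈ {a,b}*}: After pumping, the two halves no longer match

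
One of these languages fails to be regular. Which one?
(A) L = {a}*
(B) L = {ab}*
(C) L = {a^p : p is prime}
(C) {a^p : p is prime}

(C) L = {a^p : p is prime} is NOT regular.

The pumping lemma can be used to prove this:
After pumping, the length becomes composite

The other languages are regular because they can be recognized by finite automata.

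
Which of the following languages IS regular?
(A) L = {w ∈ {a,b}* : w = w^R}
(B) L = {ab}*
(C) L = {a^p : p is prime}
(B) {ab}*

(B) L = {ab}* is regular.

This can be recognized by a finite automaton (DFA/NFA).
Regular expressions like {ab}* define regular languages.

The other choices are not regular:
- {a^p : p is prime}: After pumping, the length becomes composite
- {w ∈ {a,b}* : w = w^R}: After pumping, the string is no longer symmetric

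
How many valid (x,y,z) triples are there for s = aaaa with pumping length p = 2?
3

For s = 'aaaa' with pumping length p = 2:

Constraints: |xy| ≤ 2, |y| > 0

Valid decompositions (|xy| ≤ p, |y| ≥ 1):
  • x='', y='a', z='aaa'
  • x='a', y='a', z='aa'
  • x='', y='aa', z='aa'

Total count: 3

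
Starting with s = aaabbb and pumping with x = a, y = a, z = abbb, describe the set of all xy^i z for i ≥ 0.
{xy^i z : i ≥ 0} = {a^(2+i) b^3 : i ≥ 0} = {aabbb, aaabbb, aaaabbb, ...}

With x = a, y = a, z = abbb: Starting with aaabbb and pumping the second 'a', we get strings with 2+i a's followed by 3 b's for i = 0, 1, 2, ...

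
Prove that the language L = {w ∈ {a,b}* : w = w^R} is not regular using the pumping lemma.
Assume for contradiction that L is regular, and let p ≥ 1 be the pumping length given by the pumping lemma.
Choose s = a^p b a^p. Then s ∈ L (it reads the same in both directions) and |s| = 2p + 1 ≥ p.
By the pumping lemma, s = xyz for some x, y, z with |xy| ≤ p, |y| ≥ 1, and xy^i z ∈ L for every i ≥ 0.
Since |xy| ≤ p and the first p symbols of s are all a's, y = a^k for some k with 1 ≤ k ≤ p.

Take i = 0: xy⁰z = a^(p − k) b a^p.
Its reversal is a^p b a^(p − k). These differ because the block of a's before the unique b has length p − k in one and p in the other, and p − k ≠ p since k ≥ 1. So xy⁰z is not a palindrome, i.e. xy⁰z ∉ L.

This contradicts the pumping lemma, which requires xy^i z ∈ L for all i ≥ 0.
Hence L = {w ∈ {a,b}* : w = w^R} is not regular. ∎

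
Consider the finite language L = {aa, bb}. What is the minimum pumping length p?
p = 3

For a finite language L, the pumping lemma holds vacuously if p > max|s| for s ∈ L.

The longest string in L = {aa, bb} has length 2.
If p = 3, then no string s ∈ L has |s| ≥ p, so the condition is vacuously true.

The minimum pumping length is p = 3.

Why no smaller p works: for any p ≤ 2, the longest string s ∈ L has |s| = 2 ≥ p, so it would
have to be pumpable; but pumping up (i = 2, 3, ...) produces ever longer strings, which cannot all lie in the
finite language L. So the pumping property fails for every p ≤ 2.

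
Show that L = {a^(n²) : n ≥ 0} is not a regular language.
Assume for contradiction that L is regular, and let p ≥ 1 be the pumping length given by the pumping lemma.
Choose s = a^(p²). Then s ∈ L and |s| = p² ≥ p.
By the pumping lemma, s = xyz for some x, y, z with |xy| ≤ p, |y| ≥ 1, and xy^i z ∈ L for every i ≥ 0.
Here y = a^k for some k with 1 ≤ k ≤ |xy| ≤ p.

Take i = 2: |xy²z| = p² + k.
Now p² < p² + k ≤ p² + p < p² + 2p + 1 = (p + 1)².
So |xy²z| lies strictly between the consecutive squares p² and (p + 1)², hence is not a perfect square, and xy²z ∉ L.

This contradicts the pumping lemma, which requires xy^i z ∈ L for all i ≥ 0.
Hence L = {a^(n²) : n ≥ 0} is not regular. ∎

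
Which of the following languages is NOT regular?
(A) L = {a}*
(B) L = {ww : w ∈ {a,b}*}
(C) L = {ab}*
(B) {ww : w ∈ {a,b}*}

(B) L = {ww : w ∈ {a,b}*} is NOT regular.

The pumping lemma can be used to prove this:
After pumping, the two halves no longer match

The other languages are regular because they can be recognized by finite automata.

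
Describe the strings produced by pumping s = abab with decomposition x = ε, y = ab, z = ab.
{xy^i z : i ≥ 0} = {(ab)^(i+1) : i ≥ 0} = {ab, abab, ababab, ...}

With x = ε, y = ab, z = ab: Pumping 'ab' gives strings of alternating a's and b's.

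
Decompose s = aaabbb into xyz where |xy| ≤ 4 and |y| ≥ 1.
x = 'aaa', y = 'b', z = 'bb'

For s = aaabbb and p = 4, one valid decomposition is:
- x = 'aaa' (length 3)
- y = 'b' (length 1)
- z = 'bb' (length 2)

Verification:
- xyz = 'aaa' + 'b' + 'bb' = aaabbb ✓
- |xy| = 4 ≤ 4 ✓
- |y| = 1 > 0 ✓

All pumping lemma constraints are satisfied.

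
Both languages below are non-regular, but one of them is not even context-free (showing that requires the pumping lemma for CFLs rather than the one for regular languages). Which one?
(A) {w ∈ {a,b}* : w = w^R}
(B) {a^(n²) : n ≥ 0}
(B) {a^(n²) : n ≥ 0}

(B) {a^(n²) : n ≥ 0} requires the CFL pumping lemma.

- {w ∈ {a,b}* : w = w^R} is context-free (but not regular)
  • Can be shown non-regular with the regular pumping lemma
  • After pumping, the string is no longer symmetric

- {a^(n²) : n ≥ 0} is NOT context-free
  • Requires the CFL pumping lemma to prove
  • Gaps between squares grow unboundedly

The CFL pumping lemma is "stronger" in that it can prove non-membership
in the larger class of context-free languages.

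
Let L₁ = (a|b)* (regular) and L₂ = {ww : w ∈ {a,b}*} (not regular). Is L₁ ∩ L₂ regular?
No — L₁ ∩ L₂ is not regular.

(a|b)* is all strings over {a,b}, so L₁ ∩ L₂ = {ww : w ∈ {a,b}*} = L₂ itself, which is not regular (pump s = a^p b a^p b).

Note that the bare facts "L₁ regular, L₂ non-regular" do not settle the question by themselves: the closure of regular languages under ∪, ∩, complement and difference applies only when BOTH operands are regular. With a non-regular operand the result can come out regular or non-regular depending on the specific languages, so one has to work out L₁ ∩ L₂ for this particular pair, as above.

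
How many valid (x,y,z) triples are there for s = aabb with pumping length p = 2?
3

For s = 'aabb' with pumping length p = 2:

Constraints: |xy| ≤ 2, |y| > 0

Valid decompositions (|xy| ≤ p, |y| ≥ 1):
  • x='', y='a', z='abb'
  • x='a', y='a', z='bb'
  • x='', y='aa', z='bb'

Total count: 3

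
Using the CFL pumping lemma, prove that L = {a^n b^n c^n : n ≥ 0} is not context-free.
Assume for contradiction that L is context-free, and let p ≥ 1 be the pumping length given by the pumping lemma for CFLs.
Choose s = a^p b^p c^p. Then s ∈ L and |s| = 3p ≥ p.
By the CFL pumping lemma, s = uvxyz for some u, v, x, y, z with |vxy| ≤ p, |vy| ≥ 1, and uv^i xy^i z ∈ L for every i ≥ 0.

Because |vxy| ≤ p, the window vxy cannot contain both an a and a c: any substring of s containing both must include the entire block b^p plus at least one a and one c, so it has length ≥ p + 2 > p.
Hence at least one of the letters a, c does not occur in vy at all.

Take i = 0: the string uxz is obtained from s by deleting |vy| ≥ 1 symbols, so |uxz| = 3p − |vy| < 3p.
But the letter (a or c) that does not occur in vy still occurs exactly p times in uxz. Every string of L with exactly p copies of some letter is a^p b^p c^p, of length 3p. Since |uxz| < 3p, uxz ∉ L.

This contradicts the CFL pumping lemma, which requires uv^i xy^i z ∈ L for all i ≥ 0.
Hence L = {a^n b^n c^n : n ≥ 0} is not context-free. ∎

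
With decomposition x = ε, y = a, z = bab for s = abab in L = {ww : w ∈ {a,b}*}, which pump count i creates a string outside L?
i = 2

xy²z = ε · aa · bab = aabab; aabab has odd length 5, so it cannot be written as ww and is not in L.
(Other choices also work, e.g. i = 0, 3; only i = 1 is guaranteed to stay in L since xy¹z = s.)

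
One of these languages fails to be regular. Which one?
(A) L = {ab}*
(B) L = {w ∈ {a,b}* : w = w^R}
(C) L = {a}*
(B) {w ∈ {a,b}* : w = w^R}

(B) L = {w ∈ {a,b}* : w = w^R} is NOT regular.

The pumping lemma can be used to prove this:
After pumping, the string is no longer symmetric

The other languages are regular because they can be recognized by finite automata.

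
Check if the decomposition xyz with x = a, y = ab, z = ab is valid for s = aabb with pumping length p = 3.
Violated: xyz = s

The decomposition x = a, y = ab, z = ab for s = aabb with p = 3
violates the constraint: xyz = s

xyz = 'a' + 'ab' + 'ab' = 'aabab' ≠ 'aabb' = s. The decomposition doesn't reconstruct s.

Pumping lemma constraints:
1. xyz = s (decomposition is valid)
2. |xy| ≤ p
3. |y| > 0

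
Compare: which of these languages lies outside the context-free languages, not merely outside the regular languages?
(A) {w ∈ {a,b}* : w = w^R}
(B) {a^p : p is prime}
(B) {a^p : p is prime}

(B) {a^p : p is prime} requires the CFL pumping lemma.

- {w ∈ {a,b}* : w = w^R} is context-free (but not regular)
  • Can be shown non-regular with the regular pumping lemma
  • After pumping, the string is no longer symmetric

- {a^p : p is prime} is NOT context-free
  • Requires the CFL pumping lemma to prove
  • The CFL pumping lemma also fails because prime gaps are unbounded

The CFL pumping lemma is "stronger" in that it can prove non-membership
in the larger class of context-free languages.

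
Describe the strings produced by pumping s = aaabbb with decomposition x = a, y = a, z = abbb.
{xy^i z : i ≥ 0} = {a^(2+i) b^3 : i ≥ 0} = {aabbb, aaabbb, aaaabbb, ...}

With x = a, y = a, z = abbb: Starting with aaabbb and pumping the second 'a', we get strings with 2+i a's followed by 3 b's for i = 0, 1, 2, ...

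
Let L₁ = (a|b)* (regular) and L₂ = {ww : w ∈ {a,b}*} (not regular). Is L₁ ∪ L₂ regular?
Yes — L₁ ∪ L₂ is regular.

{ww} ⊆ (a|b)*, so L₁ ∪ L₂ = (a|b)*, which is regular.

Note that the bare facts "L₁ regular, L₂ non-regular" do not settle the question by themselves: the closure of regular languages under ∪, ∩, complement and difference applies only when BOTH operands are regular. With a non-regular operand the result can come out regular or non-regular depending on the specific languages, so one has to work out L₁ ∪ L₂ for this particular pair, as above.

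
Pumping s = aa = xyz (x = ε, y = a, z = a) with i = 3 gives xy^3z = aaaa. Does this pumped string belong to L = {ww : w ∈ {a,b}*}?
Yes

xy³z = ε · aaa · a = aaaa.
aaaa splits into halves aa · aa, which are equal, so it is in L (w = aa).
(A single pumped string landing in L is not a contradiction by itself; a non-regularity proof needs some i for which xy^i z ∉ L, for every admissible decomposition.)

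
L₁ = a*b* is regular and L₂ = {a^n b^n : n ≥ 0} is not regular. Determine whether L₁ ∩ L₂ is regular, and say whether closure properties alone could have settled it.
No — L₁ ∩ L₂ is not regular.

Every string a^n b^n already lies in a*b*, so L₁ ∩ L₂ = {a^n b^n : n ≥ 0} = L₂ itself, which is the standard non-regular language (pump s = a^p b^p).

Note that the bare facts "L₁ regular, L₂ non-regular" do not settle the question by themselves: the closure of regular languages under ∪, ∩, complement and difference applies only when BOTH operands are regular. With a non-regular operand the result can come out regular or non-regular depending on the specific languages, so one has to work out L₁ ∩ L₂ for this particular pair, as above.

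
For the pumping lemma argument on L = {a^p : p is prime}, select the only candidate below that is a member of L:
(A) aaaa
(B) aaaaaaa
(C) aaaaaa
(B) aaaaaaa

The pumping lemma is applied to a string s that lies in L, so first check membership of each option:
- (A) aaaa has length 4 = 2 × 2, which is not prime, so it is not in L ✗
- (B) aaaaaaa has length 7, which is prime, so it is in L ✓
- (C) aaaaaa has length 6 = 2 × 3, which is not prime, so it is not in L ✗

Only (B) aaaaaaa is in L, so it is the only candidate that could play the role of s.
(In a complete proof one picks s in terms of the pumping length p so that |s| ≥ p is guaranteed; a fixed string like aaaaaaa illustrates the shape of such an s.)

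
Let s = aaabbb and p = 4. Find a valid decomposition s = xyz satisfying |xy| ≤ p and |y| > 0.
x = 'a', y = 'a', z = 'abbb'

For s = aaabbb and p = 4, one valid decomposition is:
- x = 'a' (length 1)
- y = 'a' (length 1)
- z = 'abbb' (length 4)

Verification:
- xyz = 'a' + 'a' + 'abbb' = aaabbb ✓
- |xy| = 2 ≤ 4 ✓
- |y| = 1 > 0 ✓

All pumping lemma constraints are satisfied.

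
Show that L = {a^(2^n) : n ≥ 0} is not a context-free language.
Assume for contradiction that L is context-free, and let p ≥ 1 be the pumping length given by the pumping lemma for CFLs.
Choose s = a^(2^p). Then s ∈ L and |s| = 2^p ≥ p.
By the CFL pumping lemma, s = uvxyz for some u, v, x, y, z with |vxy| ≤ p, |vy| ≥ 1, and uv^i xy^i z ∈ L for every i ≥ 0.
All symbols are a's, so only lengths matter: let k = |vy|, with 1 ≤ k ≤ |vxy| ≤ p < 2^p.

Take i = 2: |uv²xy²z| = 2^p + k, and 2^p < 2^p + k < 2^p + 2^p = 2^(p+1).
So the length lies strictly between consecutive powers of two and is not a power of 2; uv²xy²z ∉ L.

This contradicts the CFL pumping lemma, which requires uv^i xy^i z ∈ L for all i ≥ 0.
Hence L = {a^(2^n) : n ≥ 0} is not context-free. ∎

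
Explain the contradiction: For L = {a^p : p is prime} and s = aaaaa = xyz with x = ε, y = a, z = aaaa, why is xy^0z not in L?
xy⁰z = aaaa ∉ L

Pumping with i = 0 replaces y = a by y⁰ = ε:
- Original: s = xyz = aaaaa; aaaaa has length 5, which is prime, so it is in L
- Pumped: xy⁰z = ε · ε · aaaa = aaaa
- aaaa has length 4 = 2 × 2, which is not prime, so it is not in L

The pumping lemma would require xy⁰z ∈ L, so this decomposition yields a contradiction.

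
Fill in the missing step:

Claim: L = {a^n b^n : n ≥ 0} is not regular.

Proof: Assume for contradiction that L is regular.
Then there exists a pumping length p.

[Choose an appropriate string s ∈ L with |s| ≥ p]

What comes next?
s = a^p b^p

This string is in L (has equal a's and b's) and has length 2p ≥ p.
Any decomposition xyz with |xy| ≤ p means y consists only of a's,
so pumping will unbalance the counts.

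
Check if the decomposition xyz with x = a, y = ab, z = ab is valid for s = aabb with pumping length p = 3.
Violated: xyz = s

The decomposition x = a, y = ab, z = ab for s = aabb with p = 3
violates the constraint: xyz = s

xyz = 'a' + 'ab' + 'ab' = 'aabab' ≠ 'aabb' = s. The decomposition doesn't reconstruct s.

Pumping lemma constraints:
1. xyz = s (decomposition is valid)
2. |xy| ≤ p
3. |y| > 0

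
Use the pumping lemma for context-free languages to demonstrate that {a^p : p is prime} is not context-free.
Assume for contradiction that L is context-free, and let p ≥ 1 be the pumping length given by the pumping lemma for CFLs.
Choose a prime q with q ≥ p and let s = a^q. Then s ∈ L and |s| = q ≥ p.
By the CFL pumping lemma, s = uvxyz for some u, v, x, y, z with |vxy| ≤ p, |vy| ≥ 1, and uv^i xy^i z ∈ L for every i ≥ 0.
All symbols are a's, so only lengths matter: let k = |vy|, with 1 ≤ k ≤ p. Then |uv^i xy^i z| = q + (i − 1)k.

Take i = q + 1: the length is q + qk = q(k + 1).
Both factors satisfy q ≥ 2 and k + 1 ≥ 2, so q(k + 1) is composite and uv^(q+1) xy^(q+1) z ∉ L.

This contradicts the CFL pumping lemma, which requires uv^i xy^i z ∈ L for all i ≥ 0.
Hence L = {a^p : p is prime} is not context-free. ∎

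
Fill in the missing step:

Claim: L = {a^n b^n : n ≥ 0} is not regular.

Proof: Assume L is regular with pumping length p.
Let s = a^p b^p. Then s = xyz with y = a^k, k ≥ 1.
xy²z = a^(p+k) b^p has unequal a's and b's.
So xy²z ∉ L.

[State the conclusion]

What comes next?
This contradicts the pumping lemma for regular languages,
which guarantees xy^i z ∈ L for all i ≥ 0.

Since our assumption that L is regular leads to a contradiction,
we conclude that L = {a^n b^n : n ≥ 0} is NOT regular. ∎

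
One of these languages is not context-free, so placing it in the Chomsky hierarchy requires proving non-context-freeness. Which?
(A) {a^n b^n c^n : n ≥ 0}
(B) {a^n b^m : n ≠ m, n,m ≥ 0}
(A) {a^n b^n c^n : n ≥ 0}

(A) {a^n b^n c^n : n ≥ 0} requires the CFL pumping lemma.

- {a^n b^m : n ≠ m, n,m ≥ 0} is context-free (but not regular)
  • Can be shown non-regular with the regular pumping lemma
  • After pumping a's, we can make n = m

- {a^n b^n c^n : n ≥ 0} is NOT context-free
  • Requires the CFL pumping lemma to prove
  • Cannot maintain three equal counts simultaneously

The CFL pumping lemma is "stronger" in that it can prove non-membership
in the larger class of context-free languages.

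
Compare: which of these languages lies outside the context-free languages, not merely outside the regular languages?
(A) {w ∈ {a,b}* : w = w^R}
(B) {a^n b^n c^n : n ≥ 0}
(B) {a^n b^n c^n : n ≥ 0}

(B) {a^n b^n c^n : n ≥ 0} requires the CFL pumping lemma.

- {w ∈ {a,b}* : w = w^R} is context-free (but not regular)
  • Can be shown non-regular with the regular pumping lemma
  • After pumping, the string is no longer symmetric

- {a^n b^n c^n : n ≥ 0} is NOT context-free
  • Requires the CFL pumping lemma to prove
  • Cannot maintain three equal counts simultaneously

The CFL pumping lemma is "stronger" in that it can prove non-membership
in the larger class of context-free languages.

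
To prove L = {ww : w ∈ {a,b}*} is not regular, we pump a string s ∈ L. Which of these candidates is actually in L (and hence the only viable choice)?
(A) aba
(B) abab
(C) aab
(B) abab

The pumping lemma is applied to a string s that lies in L, so first check membership of each option:
- (A) aba has odd length 3, so it cannot be written as ww and is not in L ✗
- (B) abab splits into halves ab · ab, which are equal, so it is in L (w = ab) ✓
- (C) aab has odd length 3, so it cannot be written as ww and is not in L ✗

Only (B) abab is in L, so it is the only candidate that could play the role of s.
(In a complete proof one picks s in terms of the pumping length p so that |s| ≥ p is guaranteed; a fixed string like abab illustrates the shape of such an s.)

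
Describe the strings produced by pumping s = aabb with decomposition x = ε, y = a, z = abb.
{xy^i z : i ≥ 0} = {a^(i+1) b^2 : i ≥ 0} = {abb, aabb, aaabb, ...}

With x = ε, y = a, z = abb: Starting with aabb and pumping the first 'a' (z = abb keeps the second 'a'), we get strings with i+1 a's followed by 2 b's for i = 0, 1, 2, ...; note bb is not produced because z always contributes one a.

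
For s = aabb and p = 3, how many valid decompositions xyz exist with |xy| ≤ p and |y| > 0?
6

For s = 'aabb' with pumping length p = 3:

Constraints: |xy| ≤ 3, |y| > 0

Valid decompositions (|xy| ≤ p, |y| ≥ 1):
  • x='', y='a', z='abb'
  • x='a', y='a', z='bb'
  • x='', y='aa', z='bb'
  • x='aa', y='b', z='b'
  • x='a', y='ab', z='b'
  • x='', y='aab', z='b'

Total count: 6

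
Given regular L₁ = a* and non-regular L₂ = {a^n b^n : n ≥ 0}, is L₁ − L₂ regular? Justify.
Yes — L₁ − L₂ is regular.

The only string of a* that lies in {a^n b^n} is ε, so L₁ − L₂ = a* − {ε} = a⁺ = aa*, which is regular.

Note that the bare facts "L₁ regular, L₂ non-regular" do not settle the question by themselves: the closure of regular languages under ∪, ∩, complement and difference applies only when BOTH operands are regular. With a non-regular operand the result can come out regular or non-regular depending on the specific languages, so one has to work out L₁ − L₂ for this particular pair, as above.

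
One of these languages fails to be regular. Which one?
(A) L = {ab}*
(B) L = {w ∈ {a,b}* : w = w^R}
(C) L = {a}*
(B) {w ∈ {a,b}* : w = w^R}

(B) L = {w ∈ {a,b}* : w = w^R} is NOT regular.

The pumping lemma can be used to prove this:
After pumping, the string is no longer symmetric

The other languages are regular because they can be recognized by finite automata.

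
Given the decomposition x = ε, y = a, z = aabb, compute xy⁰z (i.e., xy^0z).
aabb

Given x = '', y = 'a', z = 'aabb' and i = 0:

xy^0z = x + y·y·...·y (0 times) + z
       = '' + 'a'^0 + 'aabb'
       = '' + '' + 'aabb'
       = 'aabb'

The pumped string is 'aabb' with length 4.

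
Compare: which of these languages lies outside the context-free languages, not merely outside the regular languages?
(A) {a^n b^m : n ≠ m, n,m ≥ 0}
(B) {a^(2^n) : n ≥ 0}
(B) {a^(2^n) : n ≥ 0}

(B) {a^(2^n) : n ≥ 0} requires the CFL pumping lemma.

- {a^n b^m : n ≠ m, n,m ≥ 0} is context-free (but not regular)
  • Can be shown non-regular with the regular pumping lemma
  • After pumping a's, we can make n = m

- {a^(2^n) : n ≥ 0} is NOT context-free
  • Requires the CFL pumping lemma to prove
  • Gaps between powers of 2 grow exponentially

The CFL pumping lemma is "stronger" in that it can prove non-membership
in the larger class of context-free languages.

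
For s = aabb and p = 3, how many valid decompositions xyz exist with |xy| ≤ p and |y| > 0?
6

For s = 'aabb' with pumping length p = 3:

Constraints: |xy| ≤ 3, |y| > 0

Valid decompositions (|xy| ≤ p, |y| ≥ 1):
  • x='', y='a', z='abb'
  • x='a', y='a', z='bb'
  • x='', y='aa', z='bb'
  • x='aa', y='b', z='b'
  • x='a', y='ab', z='b'
  • x='', y='aab', z='b'

Total count: 6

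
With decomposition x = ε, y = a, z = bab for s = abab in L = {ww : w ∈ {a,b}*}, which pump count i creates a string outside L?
i = 2

xy²z = ε · aa · bab = aabab; aabab has odd length 5, so it cannot be written as ww and is not in L.
(Other choices also work, e.g. i = 0, 3; only i = 1 is guaranteed to stay in L since xy¹z = s.)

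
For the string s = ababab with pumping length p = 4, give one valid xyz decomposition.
x = '', y = 'abab', z = 'ab'

For s = ababab and p = 4, one valid decomposition is:
- x = '' (length 0)
- y = 'abab' (length 4)
- z = 'ab' (length 2)

Verification:
- xyz = '' + 'abab' + 'ab' = ababab ✓
- |xy| = 4 ≤ 4 ✓
- |y| = 4 > 0 ✓

All pumping lemma constraints are satisfied.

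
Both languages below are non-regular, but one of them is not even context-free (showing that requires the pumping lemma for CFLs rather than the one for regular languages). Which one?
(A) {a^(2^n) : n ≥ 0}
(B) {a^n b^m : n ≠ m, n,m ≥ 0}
(A) {a^(2^n) : n ≥ 0}

(A) {a^(2^n) : n ≥ 0} requires the CFL pumping lemma.

- {a^n b^m : n ≠ m, n,m ≥ 0} is context-free (but not regular)
  • Can be shown non-regular with the regular pumping lemma
  • After pumping a's, we can make n = m

- {a^(2^n) : n ≥ 0} is NOT context-free
  • Requires the CFL pumping lemma to prove
  • Gaps between powers of 2 grow exponentially

The CFL pumping lemma is "stronger" in that it can prove non-membership
in the larger class of context-free languages.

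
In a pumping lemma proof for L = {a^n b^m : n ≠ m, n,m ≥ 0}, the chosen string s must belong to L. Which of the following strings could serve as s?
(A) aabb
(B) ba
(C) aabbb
(C) aabbb

The pumping lemma is applied to a string s that lies in L, so first check membership of each option:
- (A) aabb = a^2 b^2 has n = m = 2, so it is not in L ✗
- (B) ba has an a after a b, so it is not of the form a^n b^m and is not in L ✗
- (C) aabbb = a^2 b^3 with 2 ≠ 3, so it is in L ✓

Only (C) aabbb is in L, so it is the only candidate that could play the role of s.
(In a complete proof one picks s in terms of the pumping length p so that |s| ≥ p is guaranteed; a fixed string like aabbb illustrates the shape of such an s.)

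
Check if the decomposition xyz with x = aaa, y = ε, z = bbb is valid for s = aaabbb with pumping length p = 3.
Violated: |y| > 0

The decomposition x = aaa, y = ε, z = bbb for s = aaabbb with p = 3
violates the constraint: |y| > 0

|y| = 0, but the pumping lemma requires |y| > 0 (y must be non-empty).

Pumping lemma constraints:
1. xyz = s (decomposition is valid)
2. |xy| ≤ p
3. |y| > 0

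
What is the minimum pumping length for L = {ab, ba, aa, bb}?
p = 3

For a finite language L, the pumping lemma holds vacuously if p > max|s| for s ∈ L.

The longest string in L = {ab, ba, aa, bb} has length 2.
If p = 3, then no string s ∈ L has |s| ≥ p, so the condition is vacuously true.

The minimum pumping length is p = 3.

Why no smaller p works: for any p ≤ 2, the longest string s ∈ L has |s| = 2 ≥ p, so it would
have to be pumpable; but pumping up (i = 2, 3, ...) produces ever longer strings, which cannot all lie in the
finite language L. So the pumping property fails for every p ≤ 2.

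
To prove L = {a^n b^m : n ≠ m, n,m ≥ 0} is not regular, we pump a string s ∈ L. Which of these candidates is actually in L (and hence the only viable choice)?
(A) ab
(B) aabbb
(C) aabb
(B) aabbb

The pumping lemma is applied to a string s that lies in L, so first check membership of each option:
- (A) ab = a^1 b^1 has n = m = 1, so it is not in L ✗
- (B) aabbb = a^2 b^3 with 2 ≠ 3, so it is in L ✓
- (C) aabb = a^2 b^2 has n = m = 2, so it is not in L ✗

Only (B) aabbb is in L, so it is the only candidate that could play the role of s.
(In a complete proof one picks s in terms of the pumping length p so that |s| ≥ p is guaranteed; a fixed string like aabbb illustrates the shape of such an s.)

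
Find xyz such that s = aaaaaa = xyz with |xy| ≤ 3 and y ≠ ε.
x = '', y = 'aa', z = 'aaaa'

For s = aaaaaa and p = 3, one valid decomposition is:
- x = '' (length 0)
- y = 'aa' (length 2)
- z = 'aaaa' (length 4)

Verification:
- xyz = '' + 'aa' + 'aaaa' = aaaaaa ✓
- |xy| = 2 ≤ 3 ✓
- |y| = 2 > 0 ✓

All pumping lemma constraints are satisfied.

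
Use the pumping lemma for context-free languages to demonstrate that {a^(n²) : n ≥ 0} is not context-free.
Assume for contradiction that L is context-free, and let p ≥ 1 be the pumping length given by the pumping lemma for CFLs.
Choose s = a^(p²). Then s ∈ L and |s| = p² ≥ p.
By the CFL pumping lemma, s = uvxyz for some u, v, x, y, z with |vxy| ≤ p, |vy| ≥ 1, and uv^i xy^i z ∈ L for every i ≥ 0.
All symbols are a's, so only lengths matter: let k = |vy|, with 1 ≤ k ≤ |vxy| ≤ p.

Take i = 2: |uv²xy²z| = p² + k, and p² < p² + k ≤ p² + p < (p + 1)².
So the length lies strictly between consecutive squares and is not a perfect square; uv²xy²z ∉ L.

This contradicts the CFL pumping lemma, which requires uv^i xy^i z ∈ L for all i ≥ 0.
Hence L = {a^(n²) : n ≥ 0} is not context-free. ∎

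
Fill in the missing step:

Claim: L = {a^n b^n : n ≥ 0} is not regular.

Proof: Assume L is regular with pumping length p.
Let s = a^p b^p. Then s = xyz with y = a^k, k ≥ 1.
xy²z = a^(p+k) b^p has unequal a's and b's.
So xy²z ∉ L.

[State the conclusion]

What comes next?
This contradicts the pumping lemma for regular languages,
which guarantees xy^i z ∈ L for all i ≥ 0.

Since our assumption that L is regular leads to a contradiction,
we conclude that L = {a^n b^n : n ≥ 0} is NOT regular. ∎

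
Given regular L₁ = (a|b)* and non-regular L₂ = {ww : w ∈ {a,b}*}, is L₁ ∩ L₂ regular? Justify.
No — L₁ ∩ L₂ is not regular.

(a|b)* is all strings over {a,b}, so L₁ ∩ L₂ = {ww : w ∈ {a,b}*} = L₂ itself, which is not regular (pump s = a^p b a^p b).

Note that the bare facts "L₁ regular, L₂ non-regular" do not settle the question by themselves: the closure of regular languages under ∪, ∩, complement and difference applies only when BOTH operands are regular. With a non-regular operand the result can come out regular or non-regular depending on the specific languages, so one has to work out L₁ ∩ L₂ for this particular pair, as above.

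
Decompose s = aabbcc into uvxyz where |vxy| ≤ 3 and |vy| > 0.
u='aa', v='b', x='b', y='c', z='c'

For s = aabbcc with pumping length p = 3:

One valid decomposition:
- u = 'aa'
- v = 'b'
- x = 'b'
- y = 'c'
- z = 'c'

Verification:
- uvxyz = 'aa' + 'b' + 'b' + 'c' + 'c' = aabbcc ✓
- |vxy| = |'bbc'| = 3 ≤ 3 ✓
- |vy| = |'bc'| = 2 > 0 ✓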